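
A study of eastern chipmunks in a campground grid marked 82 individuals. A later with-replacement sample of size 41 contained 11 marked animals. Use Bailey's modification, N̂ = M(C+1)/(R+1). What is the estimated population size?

N = 287

N̂ = 82·(41+1)/(11+1) = 82·42/12 = 3444/12 = 287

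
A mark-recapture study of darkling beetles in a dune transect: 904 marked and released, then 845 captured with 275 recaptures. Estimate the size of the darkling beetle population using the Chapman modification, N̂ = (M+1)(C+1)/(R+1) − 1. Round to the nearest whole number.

N ≈ 2773

N̂ = (904+1)(845+1)/(275+1) − 1 = 905·846/276 − 1
= 765630/276 − 1 ≈ 2774.0 − 1 ≈ 2773.0 → 2773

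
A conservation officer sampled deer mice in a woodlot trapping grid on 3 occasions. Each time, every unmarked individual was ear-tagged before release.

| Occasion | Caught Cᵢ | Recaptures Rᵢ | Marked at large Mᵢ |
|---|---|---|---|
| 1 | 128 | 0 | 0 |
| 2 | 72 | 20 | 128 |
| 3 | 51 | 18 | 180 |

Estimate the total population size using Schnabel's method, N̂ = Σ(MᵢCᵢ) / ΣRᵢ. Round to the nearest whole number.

N ≈ 484

Σ MᵢCᵢ = 0·128 + 128·72 + 180·51 = 0 + 9216 + 9180 = 18396
Σ Rᵢ = 0 + 20 + 18 = 38
N̂ = 18396 / 38 ≈ 484.1 → 484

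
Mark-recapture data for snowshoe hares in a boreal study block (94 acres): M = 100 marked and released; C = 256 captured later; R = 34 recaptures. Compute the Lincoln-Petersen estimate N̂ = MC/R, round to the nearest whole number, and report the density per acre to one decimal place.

density ≈ 8.0 snowshoe hares per acre

N̂ = 100·256/34 = 25600/34 ≈ 752.9 → 753
Density = N̂ / area = 753 / 94 ≈ 8.01 → 8.0 per acre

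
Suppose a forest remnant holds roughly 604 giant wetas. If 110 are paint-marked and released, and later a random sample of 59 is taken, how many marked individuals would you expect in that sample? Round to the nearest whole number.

expected recaptures ≈ 11

The marked fraction of the population is 110/604, so in a sample of 59 expect C·(M/N) marked.
E[R] = 110 × 59 / 604 = 6490 / 604 ≈ 10.7 → 11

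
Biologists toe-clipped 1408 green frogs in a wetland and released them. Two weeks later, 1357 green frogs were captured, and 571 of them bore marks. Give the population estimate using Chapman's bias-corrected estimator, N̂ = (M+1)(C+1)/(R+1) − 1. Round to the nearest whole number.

N̂ = (1408+1)(1357+1)/(571+1) − 1 = 1409·1358/572 − 1
= 1913422/572 − 1 ≈ 3345.1 − 1 ≈ 3344.1 → 3344

N ≈ 3344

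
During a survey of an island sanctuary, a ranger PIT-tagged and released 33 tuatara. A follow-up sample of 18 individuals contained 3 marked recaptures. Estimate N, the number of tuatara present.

N = (33 × 18) / 3 = 594 / 3 = 198

N = 198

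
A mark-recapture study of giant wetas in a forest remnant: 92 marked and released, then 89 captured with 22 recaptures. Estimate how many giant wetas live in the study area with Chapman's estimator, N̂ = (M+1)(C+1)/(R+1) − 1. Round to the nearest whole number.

N̂ = (92+1)(89+1)/(22+1) − 1 = 93·90/23 − 1
= 8370/23 − 1 ≈ 363.9 − 1 ≈ 362.9 → 363

N ≈ 363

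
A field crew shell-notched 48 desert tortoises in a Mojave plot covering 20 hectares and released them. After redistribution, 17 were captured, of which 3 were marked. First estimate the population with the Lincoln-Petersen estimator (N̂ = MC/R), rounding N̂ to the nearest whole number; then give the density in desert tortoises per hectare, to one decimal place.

density ≈ 13.6 desert tortoises per hectare

N̂ = 48·17/3 = 816/3 = 272
Density = N̂ / area = 272 / 20 ≈ 13.60 → 13.6 per hectare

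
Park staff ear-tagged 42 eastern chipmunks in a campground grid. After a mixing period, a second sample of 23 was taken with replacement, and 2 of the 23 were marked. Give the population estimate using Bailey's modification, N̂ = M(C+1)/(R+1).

N̂ = 42·(23+1)/(2+1) = 42·24/3 = 1008/3 = 336

N = 336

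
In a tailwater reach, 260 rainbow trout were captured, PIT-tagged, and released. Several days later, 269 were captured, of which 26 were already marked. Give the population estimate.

If marked individuals mix randomly, R/C ≈ M/N, giving N ≈ M·C/R.
N = (260 × 269) / 26 = 69940 / 26 = 2690

N = 2690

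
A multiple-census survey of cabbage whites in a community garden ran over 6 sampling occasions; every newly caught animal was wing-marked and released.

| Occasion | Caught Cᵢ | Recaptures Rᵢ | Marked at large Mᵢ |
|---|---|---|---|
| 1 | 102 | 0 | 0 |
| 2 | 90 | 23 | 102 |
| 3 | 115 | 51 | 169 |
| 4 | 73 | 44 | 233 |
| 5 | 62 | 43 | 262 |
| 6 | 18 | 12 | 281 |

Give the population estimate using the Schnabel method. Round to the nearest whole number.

N ≈ 387

Σ MᵢCᵢ = 0·102 + 102·90 + 169·115 + 233·73 + 262·62 + 281·18 = 0 + 9180 + 19435 + 17009 + 16244 + 5058 = 66926
Σ Rᵢ = 0 + 23 + 51 + 44 + 43 + 12 = 173
N̂ = 66926 / 173 ≈ 386.9 → 387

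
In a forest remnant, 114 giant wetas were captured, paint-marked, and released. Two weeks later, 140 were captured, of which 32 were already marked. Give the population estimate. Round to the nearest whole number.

N = (114 × 140) / 32 = 15960 / 32 ≈ 498.8 → 499

N ≈ 499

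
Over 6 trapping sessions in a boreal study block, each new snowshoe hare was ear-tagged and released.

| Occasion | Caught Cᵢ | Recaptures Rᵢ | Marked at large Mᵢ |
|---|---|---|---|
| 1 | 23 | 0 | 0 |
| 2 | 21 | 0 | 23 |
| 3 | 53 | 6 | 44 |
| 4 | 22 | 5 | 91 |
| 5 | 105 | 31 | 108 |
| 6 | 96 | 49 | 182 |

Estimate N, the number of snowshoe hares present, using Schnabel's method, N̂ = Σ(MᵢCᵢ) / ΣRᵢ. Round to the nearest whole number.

Σ MᵢCᵢ = 0·23 + 23·21 + 44·53 + 91·22 + 108·105 + 182·96 = 0 + 483 + 2332 + 2002 + 11340 + 17472 = 33629
Σ Rᵢ = 0 + 0 + 6 + 5 + 31 + 49 = 91
N̂ = 33629 / 91 ≈ 369.5 → 370

N ≈ 370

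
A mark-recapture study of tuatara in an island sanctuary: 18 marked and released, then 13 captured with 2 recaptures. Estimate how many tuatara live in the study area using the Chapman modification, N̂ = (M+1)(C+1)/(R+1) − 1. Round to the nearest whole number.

N̂ = (18+1)(13+1)/(2+1) − 1 = 19·14/3 − 1
= 266/3 − 1 ≈ 88.7 − 1 ≈ 87.7 → 88

N ≈ 88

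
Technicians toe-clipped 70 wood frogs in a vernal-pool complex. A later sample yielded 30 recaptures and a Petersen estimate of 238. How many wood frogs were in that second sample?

From N = M·C/R: C = N·R / M = 238·30 / 70 = 7140 / 70 = 102.

C = 102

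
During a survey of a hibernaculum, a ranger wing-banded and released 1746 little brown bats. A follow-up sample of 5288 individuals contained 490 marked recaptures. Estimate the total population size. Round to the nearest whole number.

N = (1746 × 5288) / 490 = 9232848 / 490 ≈ 18842.5 → 18843

N ≈ 18,843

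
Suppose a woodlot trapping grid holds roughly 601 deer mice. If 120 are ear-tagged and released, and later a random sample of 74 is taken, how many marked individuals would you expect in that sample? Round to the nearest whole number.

Expected recaptures E[R] = M·C / N.
E[R] = 120 × 74 / 601 = 8880 / 601 ≈ 14.8 → 15

expected recaptures ≈ 15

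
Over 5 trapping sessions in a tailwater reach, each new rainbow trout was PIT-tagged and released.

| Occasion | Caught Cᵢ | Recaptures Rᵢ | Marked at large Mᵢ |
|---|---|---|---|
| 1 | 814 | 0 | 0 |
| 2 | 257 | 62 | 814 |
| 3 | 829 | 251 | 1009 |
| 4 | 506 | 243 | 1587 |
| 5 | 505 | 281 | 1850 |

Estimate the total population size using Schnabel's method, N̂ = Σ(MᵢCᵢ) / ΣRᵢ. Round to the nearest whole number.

Σ MᵢCᵢ = 0·814 + 814·257 + 1009·829 + 1587·506 + 1850·505 = 0 + 209198 + 836461 + 803022 + 934250 = 2782931
Σ Rᵢ = 0 + 62 + 251 + 243 + 281 = 837
N̂ = 2782931 / 837 ≈ 3324.9 → 3325

N ≈ 3325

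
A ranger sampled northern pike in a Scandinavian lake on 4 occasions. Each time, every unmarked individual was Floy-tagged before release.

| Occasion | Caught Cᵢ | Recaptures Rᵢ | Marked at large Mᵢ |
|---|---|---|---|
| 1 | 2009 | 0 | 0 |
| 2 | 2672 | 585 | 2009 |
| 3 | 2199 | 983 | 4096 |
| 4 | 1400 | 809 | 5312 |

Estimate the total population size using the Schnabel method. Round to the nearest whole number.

Σ MᵢCᵢ = 0·2009 + 2009·2672 + 4096·2199 + 5312·1400 = 0 + 5368048 + 9007104 + 7436800 = 21811952
Σ Rᵢ = 0 + 585 + 983 + 809 = 2377
N̂ = 21811952 / 2377 ≈ 9176.3 → 9176

N ≈ 9176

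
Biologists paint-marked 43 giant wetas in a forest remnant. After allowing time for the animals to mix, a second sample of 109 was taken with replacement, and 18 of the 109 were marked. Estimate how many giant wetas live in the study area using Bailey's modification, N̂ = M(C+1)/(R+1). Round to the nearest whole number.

N̂ = 43·(109+1)/(18+1) = 43·110/19 = 4730/19 ≈ 248.9 → 249

N ≈ 249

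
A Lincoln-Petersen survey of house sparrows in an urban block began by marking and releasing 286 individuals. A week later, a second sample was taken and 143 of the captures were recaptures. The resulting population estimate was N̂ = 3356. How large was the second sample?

C = 1678

From N = M·C/R: C = N·R / M = 3356·143 / 286 = 479908 / 286 = 1678.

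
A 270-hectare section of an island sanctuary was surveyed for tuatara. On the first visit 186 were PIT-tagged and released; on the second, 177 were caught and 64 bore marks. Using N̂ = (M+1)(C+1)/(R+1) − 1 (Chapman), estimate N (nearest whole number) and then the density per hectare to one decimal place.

N̂ = 187·178/65 − 1 = 33286/65 − 1 ≈ 511.1 → 511
Density = N̂ / area = 511 / 270 ≈ 1.89 → 1.9 per hectare

density ≈ 1.9 tuatara per hectare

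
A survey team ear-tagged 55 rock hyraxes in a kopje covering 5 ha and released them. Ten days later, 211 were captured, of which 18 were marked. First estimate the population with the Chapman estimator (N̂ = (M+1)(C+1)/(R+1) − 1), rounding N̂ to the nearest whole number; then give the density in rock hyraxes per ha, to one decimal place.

density ≈ 124.8 rock hyraxes per ha

N̂ = 56·212/19 − 1 = 11872/19 − 1 ≈ 623.8 → 624
Density = N̂ / area = 624 / 5 ≈ 124.80 → 124.8 per ha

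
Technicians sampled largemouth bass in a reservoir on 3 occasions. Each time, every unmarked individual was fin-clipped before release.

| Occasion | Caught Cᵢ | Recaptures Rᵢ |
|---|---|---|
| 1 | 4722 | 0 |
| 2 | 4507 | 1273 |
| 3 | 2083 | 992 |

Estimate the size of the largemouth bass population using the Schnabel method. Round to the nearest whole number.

Marked at large before each occasion: Mᵢ = Σⱼ<ᵢ (Cⱼ − Rⱼ) → M1=0, M2=4722, M3=7956
Σ MᵢCᵢ = 0·4722 + 4722·4507 + 7956·2083 = 0 + 21282054 + 16572348 = 37854402
Σ Rᵢ = 0 + 1273 + 992 = 2265
N̂ = 37854402 / 2265 ≈ 16712.8 → 16713

N ≈ 16,713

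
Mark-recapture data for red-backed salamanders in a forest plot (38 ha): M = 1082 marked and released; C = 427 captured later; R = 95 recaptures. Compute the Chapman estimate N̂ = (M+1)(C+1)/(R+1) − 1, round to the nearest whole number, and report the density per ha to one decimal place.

N̂ = 1083·428/96 − 1 = 463524/96 − 1 ≈ 4827.4 → 4827
Density = N̂ / area = 4827 / 38 ≈ 127.03 → 127.0 per ha

density ≈ 127.0 red-backed salamanders per ha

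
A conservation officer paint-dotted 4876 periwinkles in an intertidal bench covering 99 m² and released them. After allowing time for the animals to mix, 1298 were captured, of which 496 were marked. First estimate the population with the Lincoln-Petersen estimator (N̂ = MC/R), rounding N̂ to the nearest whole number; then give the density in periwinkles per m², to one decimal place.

density ≈ 128.9 periwinkles per m²

N̂ = 4876·1298/496 = 6329048/496 ≈ 12760.2 → 12760
Density = N̂ / area = 12760 / 99 ≈ 128.89 → 128.9 per m²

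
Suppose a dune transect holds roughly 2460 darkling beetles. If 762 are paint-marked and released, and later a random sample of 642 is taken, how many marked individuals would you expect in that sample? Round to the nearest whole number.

expected recaptures ≈ 199

The marked fraction of the population is 762/2460, so in a sample of 642 expect C·(M/N) marked.
E[R] = 762 × 642 / 2460 = 489204 / 2460 ≈ 198.9 → 199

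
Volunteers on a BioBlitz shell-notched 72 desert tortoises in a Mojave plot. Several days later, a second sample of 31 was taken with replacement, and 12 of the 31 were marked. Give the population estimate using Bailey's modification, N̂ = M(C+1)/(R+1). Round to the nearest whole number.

N̂ = 72·(31+1)/(12+1) = 72·32/13 = 2304/13 ≈ 177.2 → 177

N ≈ 177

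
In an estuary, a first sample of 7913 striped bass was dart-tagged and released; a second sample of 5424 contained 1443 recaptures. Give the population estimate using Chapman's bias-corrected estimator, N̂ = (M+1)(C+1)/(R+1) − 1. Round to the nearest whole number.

N ≈ 29,731

N̂ = (7913+1)(5424+1)/(1443+1) − 1 = 7914·5425/1444 − 1
= 42933450/1444 − 1 ≈ 29732.3 − 1 ≈ 29731.3 → 29731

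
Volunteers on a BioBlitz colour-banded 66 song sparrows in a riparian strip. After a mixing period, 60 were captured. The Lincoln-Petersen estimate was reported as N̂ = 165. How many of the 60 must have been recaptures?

From N = M·C/R: R = M·C / N = 66·60 / 165 = 3960 / 165 = 24.

R = 24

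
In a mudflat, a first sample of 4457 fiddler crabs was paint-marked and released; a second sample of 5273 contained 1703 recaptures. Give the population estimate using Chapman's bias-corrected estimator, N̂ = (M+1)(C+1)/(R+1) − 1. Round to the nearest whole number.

N̂ = (4457+1)(5273+1)/(1703+1) − 1 = 4458·5274/1704 − 1
= 23511492/1704 − 1 ≈ 13797.8 − 1 ≈ 13796.8 → 13797

N ≈ 13,797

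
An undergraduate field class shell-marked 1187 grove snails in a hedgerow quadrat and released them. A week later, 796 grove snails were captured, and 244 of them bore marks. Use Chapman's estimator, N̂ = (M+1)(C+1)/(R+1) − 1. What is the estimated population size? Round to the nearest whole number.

N̂ = (1187+1)(796+1)/(244+1) − 1 = 1188·797/245 − 1
= 946836/245 − 1 ≈ 3864.6 − 1 ≈ 3863.6 → 3864

N ≈ 3864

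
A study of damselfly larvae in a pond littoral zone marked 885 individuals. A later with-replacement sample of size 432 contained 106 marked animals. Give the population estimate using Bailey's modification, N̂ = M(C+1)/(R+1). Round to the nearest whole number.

N ≈ 3581

N̂ = 885·(432+1)/(106+1) = 885·433/107 = 383205/107 ≈ 3581.4 → 3581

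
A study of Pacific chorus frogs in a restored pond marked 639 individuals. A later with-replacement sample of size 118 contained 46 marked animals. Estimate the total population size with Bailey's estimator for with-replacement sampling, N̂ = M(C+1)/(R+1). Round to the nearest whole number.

N ≈ 1618

N̂ = 639·(118+1)/(46+1) = 639·119/47 = 76041/47 ≈ 1617.9 → 1618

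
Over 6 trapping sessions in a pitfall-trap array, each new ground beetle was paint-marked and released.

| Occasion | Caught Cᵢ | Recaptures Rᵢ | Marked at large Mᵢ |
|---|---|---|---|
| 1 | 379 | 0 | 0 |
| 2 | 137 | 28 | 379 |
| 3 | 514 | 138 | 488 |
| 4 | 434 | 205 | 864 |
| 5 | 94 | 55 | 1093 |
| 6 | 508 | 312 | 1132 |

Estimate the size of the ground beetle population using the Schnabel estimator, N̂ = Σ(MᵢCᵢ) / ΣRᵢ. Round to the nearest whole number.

Σ MᵢCᵢ = 0·379 + 379·137 + 488·514 + 864·434 + 1093·94 + 1132·508 = 0 + 51923 + 250832 + 374976 + 102742 + 575056 = 1355529
Σ Rᵢ = 0 + 28 + 138 + 205 + 55 + 312 = 738
N̂ = 1355529 / 738 ≈ 1836.8 → 1837

N ≈ 1837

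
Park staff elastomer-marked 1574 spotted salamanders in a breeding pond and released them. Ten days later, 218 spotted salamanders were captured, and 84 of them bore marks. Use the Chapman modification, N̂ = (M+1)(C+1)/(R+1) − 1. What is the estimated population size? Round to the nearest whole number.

N̂ = (1574+1)(218+1)/(84+1) − 1 = 1575·219/85 − 1
= 344925/85 − 1 ≈ 4057.9 − 1 ≈ 4056.9 → 4057

N ≈ 4057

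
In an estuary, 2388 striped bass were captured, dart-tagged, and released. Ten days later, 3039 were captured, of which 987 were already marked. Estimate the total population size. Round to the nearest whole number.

N ≈ 7353

Lincoln-Petersen assumes M/N = R/C, so N = M·C / R.
N = (2388 × 3039) / 987 = 7257132 / 987 ≈ 7352.7 → 7353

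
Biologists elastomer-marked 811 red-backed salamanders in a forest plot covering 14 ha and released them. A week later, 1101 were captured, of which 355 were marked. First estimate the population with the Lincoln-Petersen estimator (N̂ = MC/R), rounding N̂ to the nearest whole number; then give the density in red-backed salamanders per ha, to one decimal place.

density ≈ 179.6 red-backed salamanders per ha

N̂ = 811·1101/355 = 892911/355 ≈ 2515.2 → 2515
Density = N̂ / area = 2515 / 14 ≈ 179.64 → 179.6 per ha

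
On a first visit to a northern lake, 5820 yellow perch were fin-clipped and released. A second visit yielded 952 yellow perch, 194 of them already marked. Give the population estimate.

N = (5820 × 952) / 194 = 5540640 / 194 = 28560

N = 28,560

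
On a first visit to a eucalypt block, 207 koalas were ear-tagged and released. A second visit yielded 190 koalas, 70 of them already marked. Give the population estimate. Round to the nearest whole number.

N = (207 × 190) / 70 = 39330 / 70 ≈ 561.9 → 562

N ≈ 562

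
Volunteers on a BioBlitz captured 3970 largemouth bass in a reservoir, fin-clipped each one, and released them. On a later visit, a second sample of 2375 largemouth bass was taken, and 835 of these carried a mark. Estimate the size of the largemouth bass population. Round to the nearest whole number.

The marked fraction in the recapture sample should equal the marked fraction in the population: 835/2375 = 3970/N.
N = (3970 × 2375) / 835 = 9428750 / 835 ≈ 11291.9 → 11292

N ≈ 11,292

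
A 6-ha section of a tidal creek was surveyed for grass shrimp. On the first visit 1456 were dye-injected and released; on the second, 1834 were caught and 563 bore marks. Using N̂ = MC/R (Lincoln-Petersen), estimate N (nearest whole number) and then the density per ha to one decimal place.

N̂ = 1456·1834/563 = 2670304/563 ≈ 4743.0 → 4743
Density = N̂ / area = 4743 / 6 ≈ 790.50 → 790.5 per ha

density ≈ 790.5 grass shrimp per ha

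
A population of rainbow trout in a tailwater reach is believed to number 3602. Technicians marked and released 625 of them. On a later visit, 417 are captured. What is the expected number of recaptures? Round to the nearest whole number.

expected recaptures ≈ 72

The marked fraction of the population is 625/3602, so in a sample of 417 expect C·(M/N) marked.
E[R] = 625 × 417 / 3602 = 260625 / 3602 ≈ 72.4 → 72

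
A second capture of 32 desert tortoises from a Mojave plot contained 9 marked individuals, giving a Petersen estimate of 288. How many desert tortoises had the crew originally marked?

From N = M·C/R: M = N·R / C = 288·9 / 32 = 2592 / 32 = 81.

M = 81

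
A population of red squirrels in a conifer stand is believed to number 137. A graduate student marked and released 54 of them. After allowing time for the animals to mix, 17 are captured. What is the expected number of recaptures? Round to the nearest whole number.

The marked fraction of the population is 54/137, so in a sample of 17 expect C·(M/N) marked.
E[R] = 54 × 17 / 137 = 918 / 137 ≈ 6.7 → 7

expected recaptures ≈ 7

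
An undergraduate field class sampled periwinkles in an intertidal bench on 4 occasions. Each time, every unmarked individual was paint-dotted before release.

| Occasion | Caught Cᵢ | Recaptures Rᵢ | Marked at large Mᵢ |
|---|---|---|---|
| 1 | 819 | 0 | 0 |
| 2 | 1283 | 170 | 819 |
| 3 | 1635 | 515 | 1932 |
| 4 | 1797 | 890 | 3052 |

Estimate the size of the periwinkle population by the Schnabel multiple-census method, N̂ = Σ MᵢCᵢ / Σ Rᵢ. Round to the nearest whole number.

N ≈ 6155

Σ MᵢCᵢ = 0·819 + 819·1283 + 1932·1635 + 3052·1797 = 0 + 1050777 + 3158820 + 5484444 = 9694041
Σ Rᵢ = 0 + 170 + 515 + 890 = 1575
N̂ = 9694041 / 1575 ≈ 6154.9 → 6155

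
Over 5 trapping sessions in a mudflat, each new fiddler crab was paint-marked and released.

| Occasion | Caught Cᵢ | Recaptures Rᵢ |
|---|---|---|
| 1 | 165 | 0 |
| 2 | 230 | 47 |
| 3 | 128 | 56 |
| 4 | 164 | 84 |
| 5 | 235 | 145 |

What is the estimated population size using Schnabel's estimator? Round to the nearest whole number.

N ≈ 810

Marked at large before each occasion: Mᵢ = Σⱼ<ᵢ (Cⱼ − Rⱼ) → M1=0, M2=165, M3=348, M4=420, M5=500
Σ MᵢCᵢ = 0·165 + 165·230 + 348·128 + 420·164 + 500·235 = 0 + 37950 + 44544 + 68880 + 117500 = 268874
Σ Rᵢ = 0 + 47 + 56 + 84 + 145 = 332
N̂ = 268874 / 332 ≈ 809.9 → 810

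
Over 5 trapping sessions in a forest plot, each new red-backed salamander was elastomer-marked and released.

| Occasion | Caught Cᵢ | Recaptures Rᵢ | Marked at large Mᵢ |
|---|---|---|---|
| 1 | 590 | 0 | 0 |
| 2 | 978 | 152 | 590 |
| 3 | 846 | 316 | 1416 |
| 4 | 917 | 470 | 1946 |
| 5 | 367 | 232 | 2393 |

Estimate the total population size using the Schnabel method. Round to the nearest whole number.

N ≈ 3793

Σ MᵢCᵢ = 0·590 + 590·978 + 1416·846 + 1946·917 + 2393·367 = 0 + 577020 + 1197936 + 1784482 + 878231 = 4437669
Σ Rᵢ = 0 + 152 + 316 + 470 + 232 = 1170
N̂ = 4437669 / 1170 ≈ 3792.9 → 3793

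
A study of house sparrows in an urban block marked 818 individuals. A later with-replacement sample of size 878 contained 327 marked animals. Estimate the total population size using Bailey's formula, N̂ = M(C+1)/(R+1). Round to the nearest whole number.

N ≈ 2192

N̂ = 818·(878+1)/(327+1) = 818·879/328 = 719022/328 ≈ 2192.1 → 2192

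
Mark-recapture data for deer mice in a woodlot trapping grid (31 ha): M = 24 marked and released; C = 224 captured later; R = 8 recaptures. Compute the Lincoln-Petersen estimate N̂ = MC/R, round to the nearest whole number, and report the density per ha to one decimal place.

density ≈ 21.7 deer mice per ha

N̂ = 24·224/8 = 5376/8 = 672
Density = N̂ / area = 672 / 31 ≈ 21.68 → 21.7 per ha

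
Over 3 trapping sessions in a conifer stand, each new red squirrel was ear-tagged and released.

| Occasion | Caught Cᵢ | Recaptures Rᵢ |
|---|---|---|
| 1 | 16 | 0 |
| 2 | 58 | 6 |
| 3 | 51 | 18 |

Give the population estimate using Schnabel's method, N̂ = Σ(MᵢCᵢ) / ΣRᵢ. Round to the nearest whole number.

N ≈ 183

Marked at large before each occasion: Mᵢ = Σⱼ<ᵢ (Cⱼ − Rⱼ) → M1=0, M2=16, M3=68
Σ MᵢCᵢ = 0·16 + 16·58 + 68·51 = 0 + 928 + 3468 = 4396
Σ Rᵢ = 0 + 6 + 18 = 24
N̂ = 4396 / 24 ≈ 183.2 → 183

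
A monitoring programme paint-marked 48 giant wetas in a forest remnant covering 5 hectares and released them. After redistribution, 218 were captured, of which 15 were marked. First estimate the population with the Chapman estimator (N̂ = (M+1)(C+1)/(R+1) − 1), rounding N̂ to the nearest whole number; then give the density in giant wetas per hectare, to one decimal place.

density ≈ 134.0 giant wetas per hectare

N̂ = 49·219/16 − 1 = 10731/16 − 1 ≈ 669.7 → 670
Density = N̂ / area = 670 / 5 = 134.0 per hectare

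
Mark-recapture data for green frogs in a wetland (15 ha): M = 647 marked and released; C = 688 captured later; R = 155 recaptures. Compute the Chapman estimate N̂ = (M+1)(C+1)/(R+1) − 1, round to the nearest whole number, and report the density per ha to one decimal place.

N̂ = 648·689/156 − 1 = 446472/156 − 1 = 2861
Density = N̂ / area = 2861 / 15 ≈ 190.73 → 190.7 per ha

density ≈ 190.7 green frogs per ha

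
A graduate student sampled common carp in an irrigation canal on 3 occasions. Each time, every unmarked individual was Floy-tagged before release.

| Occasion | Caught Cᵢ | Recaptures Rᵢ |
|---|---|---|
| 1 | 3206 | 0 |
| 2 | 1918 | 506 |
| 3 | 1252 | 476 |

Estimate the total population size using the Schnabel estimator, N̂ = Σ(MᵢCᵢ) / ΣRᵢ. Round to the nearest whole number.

N ≈ 12,150

Marked at large before each occasion: Mᵢ = Σⱼ<ᵢ (Cⱼ − Rⱼ) → M1=0, M2=3206, M3=4618
Σ MᵢCᵢ = 0·3206 + 3206·1918 + 4618·1252 = 0 + 6149108 + 5781736 = 11930844
Σ Rᵢ = 0 + 506 + 476 = 982
N̂ = 11930844 / 982 ≈ 12149.5 → 12150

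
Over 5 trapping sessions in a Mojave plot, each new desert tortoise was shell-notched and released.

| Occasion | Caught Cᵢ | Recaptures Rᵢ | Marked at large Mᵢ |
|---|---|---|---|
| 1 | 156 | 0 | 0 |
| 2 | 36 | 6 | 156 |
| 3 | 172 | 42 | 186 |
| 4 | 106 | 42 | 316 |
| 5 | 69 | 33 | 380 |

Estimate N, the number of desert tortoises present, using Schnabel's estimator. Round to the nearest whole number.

N ≈ 791

Σ MᵢCᵢ = 0·156 + 156·36 + 186·172 + 316·106 + 380·69 = 0 + 5616 + 31992 + 33496 + 26220 = 97324
Σ Rᵢ = 0 + 6 + 42 + 42 + 33 = 123
N̂ = 97324 / 123 ≈ 791.3 → 791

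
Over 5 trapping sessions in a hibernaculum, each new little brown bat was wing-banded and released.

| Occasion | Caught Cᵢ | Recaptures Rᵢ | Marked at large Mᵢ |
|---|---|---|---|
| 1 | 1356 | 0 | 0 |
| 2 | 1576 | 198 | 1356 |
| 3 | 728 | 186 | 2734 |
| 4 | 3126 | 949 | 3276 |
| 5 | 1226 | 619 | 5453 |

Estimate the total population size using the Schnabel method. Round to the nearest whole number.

Σ MᵢCᵢ = 0·1356 + 1356·1576 + 2734·728 + 3276·3126 + 5453·1226 = 0 + 2137056 + 1990352 + 10240776 + 6685378 = 21053562
Σ Rᵢ = 0 + 198 + 186 + 949 + 619 = 1952
N̂ = 21053562 / 1952 ≈ 10785.6 → 10786

N ≈ 10,786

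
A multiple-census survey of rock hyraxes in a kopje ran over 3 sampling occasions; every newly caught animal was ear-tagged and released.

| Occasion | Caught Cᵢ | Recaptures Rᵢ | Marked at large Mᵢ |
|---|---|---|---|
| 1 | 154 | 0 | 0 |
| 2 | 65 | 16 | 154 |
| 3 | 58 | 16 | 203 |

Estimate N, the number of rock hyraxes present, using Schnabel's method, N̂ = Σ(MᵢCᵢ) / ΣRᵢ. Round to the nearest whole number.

N ≈ 681

Σ MᵢCᵢ = 0·154 + 154·65 + 203·58 = 0 + 10010 + 11774 = 21784
Σ Rᵢ = 0 + 16 + 16 = 32
N̂ = 21784 / 32 ≈ 680.8 → 681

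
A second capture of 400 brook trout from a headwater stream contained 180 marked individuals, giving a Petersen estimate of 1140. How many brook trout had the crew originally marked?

From N = M·C/R: M = N·R / C = 1140·180 / 400 = 205200 / 400 = 513.

M = 513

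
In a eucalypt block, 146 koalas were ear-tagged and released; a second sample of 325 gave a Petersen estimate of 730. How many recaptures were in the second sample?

From N = M·C/R: R = M·C / N = 146·325 / 730 = 47450 / 730 = 65.

R = 65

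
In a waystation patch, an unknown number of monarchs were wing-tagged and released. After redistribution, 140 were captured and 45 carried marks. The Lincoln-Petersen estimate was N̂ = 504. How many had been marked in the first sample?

M = 162

From N = M·C/R: M = N·R / C = 504·45 / 140 = 22680 / 140 = 162.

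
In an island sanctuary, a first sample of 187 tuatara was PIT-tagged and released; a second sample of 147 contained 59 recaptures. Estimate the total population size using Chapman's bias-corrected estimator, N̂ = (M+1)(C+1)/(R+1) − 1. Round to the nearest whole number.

N̂ = (187+1)(147+1)/(59+1) − 1 = 188·148/60 − 1
= 27824/60 − 1 ≈ 463.7 − 1 ≈ 462.7 → 463

N ≈ 463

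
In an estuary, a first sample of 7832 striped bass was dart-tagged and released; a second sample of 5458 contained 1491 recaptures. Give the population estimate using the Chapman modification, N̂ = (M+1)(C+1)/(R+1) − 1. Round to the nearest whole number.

N̂ = (7832+1)(5458+1)/(1491+1) − 1 = 7833·5459/1492 − 1
= 42760347/1492 − 1 ≈ 28659.8 − 1 ≈ 28658.8 → 28659

N ≈ 28,659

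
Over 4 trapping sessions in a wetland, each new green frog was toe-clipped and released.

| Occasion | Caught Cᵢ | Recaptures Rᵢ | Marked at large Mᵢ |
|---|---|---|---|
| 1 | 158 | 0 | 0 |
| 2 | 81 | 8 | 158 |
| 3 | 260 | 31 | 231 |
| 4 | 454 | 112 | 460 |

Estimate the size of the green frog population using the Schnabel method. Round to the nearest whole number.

N ≈ 1866

Σ MᵢCᵢ = 0·158 + 158·81 + 231·260 + 460·454 = 0 + 12798 + 60060 + 208840 = 281698
Σ Rᵢ = 0 + 8 + 31 + 112 = 151
N̂ = 281698 / 151 ≈ 1865.5 → 1866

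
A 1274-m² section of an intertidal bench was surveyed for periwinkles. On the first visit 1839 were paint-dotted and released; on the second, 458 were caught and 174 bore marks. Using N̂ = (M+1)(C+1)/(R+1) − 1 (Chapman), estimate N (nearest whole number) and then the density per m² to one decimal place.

N̂ = 1840·459/175 − 1 = 844560/175 − 1 ≈ 4825.1 → 4825
Density = N̂ / area = 4825 / 1274 ≈ 3.79 → 3.8 per m²

density ≈ 3.8 periwinkles per m²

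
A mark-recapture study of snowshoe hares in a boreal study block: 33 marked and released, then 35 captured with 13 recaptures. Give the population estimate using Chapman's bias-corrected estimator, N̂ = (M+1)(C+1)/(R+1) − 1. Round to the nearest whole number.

N ≈ 86

N̂ = (33+1)(35+1)/(13+1) − 1 = 34·36/14 − 1
= 1224/14 − 1 ≈ 87.4 − 1 ≈ 86.4 → 86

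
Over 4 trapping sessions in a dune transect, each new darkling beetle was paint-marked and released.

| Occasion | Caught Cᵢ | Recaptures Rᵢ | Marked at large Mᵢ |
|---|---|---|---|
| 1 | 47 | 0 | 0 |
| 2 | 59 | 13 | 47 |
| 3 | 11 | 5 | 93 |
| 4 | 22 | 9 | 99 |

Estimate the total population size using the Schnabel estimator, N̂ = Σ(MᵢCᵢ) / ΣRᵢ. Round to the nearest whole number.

Σ MᵢCᵢ = 0·47 + 47·59 + 93·11 + 99·22 = 0 + 2773 + 1023 + 2178 = 5974
Σ Rᵢ = 0 + 13 + 5 + 9 = 27
N̂ = 5974 / 27 ≈ 221.3 → 221

N ≈ 221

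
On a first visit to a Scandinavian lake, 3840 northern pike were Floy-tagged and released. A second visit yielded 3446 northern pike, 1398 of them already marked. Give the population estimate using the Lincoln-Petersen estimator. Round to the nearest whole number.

N = (3840 × 3446) / 1398 = 13232640 / 1398 ≈ 9465.4 → 9465

N ≈ 9465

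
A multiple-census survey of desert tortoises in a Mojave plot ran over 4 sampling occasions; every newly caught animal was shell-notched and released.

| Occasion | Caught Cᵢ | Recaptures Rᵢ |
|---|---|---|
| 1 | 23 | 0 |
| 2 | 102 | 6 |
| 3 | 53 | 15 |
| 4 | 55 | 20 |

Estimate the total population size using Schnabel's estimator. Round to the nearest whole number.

N ≈ 422

Marked at large before each occasion: Mᵢ = Σⱼ<ᵢ (Cⱼ − Rⱼ) → M1=0, M2=23, M3=119, M4=157
Σ MᵢCᵢ = 0·23 + 23·102 + 119·53 + 157·55 = 0 + 2346 + 6307 + 8635 = 17288
Σ Rᵢ = 0 + 6 + 15 + 20 = 41
N̂ = 17288 / 41 ≈ 421.7 → 422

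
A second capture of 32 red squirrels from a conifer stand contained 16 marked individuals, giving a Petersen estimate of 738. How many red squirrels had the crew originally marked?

From N = M·C/R: M = N·R / C = 738·16 / 32 = 11808 / 32 = 369.

M = 369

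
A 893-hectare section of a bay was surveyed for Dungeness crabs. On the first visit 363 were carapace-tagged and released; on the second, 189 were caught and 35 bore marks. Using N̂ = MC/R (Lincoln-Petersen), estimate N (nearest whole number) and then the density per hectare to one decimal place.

density ≈ 2.2 Dungeness crabs per hectare

N̂ = 363·189/35 = 68607/35 ≈ 1960.2 → 1960
Density = N̂ / area = 1960 / 893 ≈ 2.19 → 2.2 per hectare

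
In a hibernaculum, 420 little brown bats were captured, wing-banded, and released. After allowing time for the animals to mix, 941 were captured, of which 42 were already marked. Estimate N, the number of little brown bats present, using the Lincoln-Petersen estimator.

N = 9410

The marked fraction in the recapture sample should equal the marked fraction in the population: 42/941 = 420/N.
N = (420 × 941) / 42 = 395220 / 42 = 9410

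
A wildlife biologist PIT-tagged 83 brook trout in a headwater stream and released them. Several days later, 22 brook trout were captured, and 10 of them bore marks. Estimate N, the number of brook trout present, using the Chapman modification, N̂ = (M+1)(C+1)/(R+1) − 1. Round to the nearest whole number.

N ≈ 175

N̂ = (83+1)(22+1)/(10+1) − 1 = 84·23/11 − 1
= 1932/11 − 1 ≈ 175.6 − 1 ≈ 174.6 → 175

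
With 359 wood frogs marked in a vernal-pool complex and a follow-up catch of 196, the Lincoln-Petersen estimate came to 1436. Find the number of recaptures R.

R = 49

From N = M·C/R: R = M·C / N = 359·196 / 1436 = 70364 / 1436 = 49.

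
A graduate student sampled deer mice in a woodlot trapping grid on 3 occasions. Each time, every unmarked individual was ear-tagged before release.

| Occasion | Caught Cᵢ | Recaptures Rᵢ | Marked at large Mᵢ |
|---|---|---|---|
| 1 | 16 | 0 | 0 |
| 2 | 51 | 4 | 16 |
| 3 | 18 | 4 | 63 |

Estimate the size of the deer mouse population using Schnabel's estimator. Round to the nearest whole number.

N ≈ 244

Σ MᵢCᵢ = 0·16 + 16·51 + 63·18 = 0 + 816 + 1134 = 1950
Σ Rᵢ = 0 + 4 + 4 = 8
N̂ = 1950 / 8 ≈ 243.8 → 244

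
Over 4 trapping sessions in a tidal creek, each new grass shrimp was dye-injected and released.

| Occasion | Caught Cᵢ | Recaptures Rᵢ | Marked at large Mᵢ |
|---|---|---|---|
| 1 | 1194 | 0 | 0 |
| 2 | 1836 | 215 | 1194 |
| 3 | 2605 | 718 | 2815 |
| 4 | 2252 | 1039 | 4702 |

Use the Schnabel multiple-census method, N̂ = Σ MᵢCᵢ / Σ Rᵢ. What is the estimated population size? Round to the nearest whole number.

Σ MᵢCᵢ = 0·1194 + 1194·1836 + 2815·2605 + 4702·2252 = 0 + 2192184 + 7333075 + 10588904 = 20114163
Σ Rᵢ = 0 + 215 + 718 + 1039 = 1972
N̂ = 20114163 / 1972 ≈ 10199.9 → 10200

N ≈ 10,200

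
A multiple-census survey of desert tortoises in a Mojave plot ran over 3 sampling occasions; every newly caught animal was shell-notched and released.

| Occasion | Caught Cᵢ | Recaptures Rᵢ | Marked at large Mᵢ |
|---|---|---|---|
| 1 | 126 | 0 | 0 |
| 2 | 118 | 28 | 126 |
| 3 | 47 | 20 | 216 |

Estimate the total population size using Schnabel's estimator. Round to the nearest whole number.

Σ MᵢCᵢ = 0·126 + 126·118 + 216·47 = 0 + 14868 + 10152 = 25020
Σ Rᵢ = 0 + 28 + 20 = 48
N̂ = 25020 / 48 ≈ 521.2 → 521

N ≈ 521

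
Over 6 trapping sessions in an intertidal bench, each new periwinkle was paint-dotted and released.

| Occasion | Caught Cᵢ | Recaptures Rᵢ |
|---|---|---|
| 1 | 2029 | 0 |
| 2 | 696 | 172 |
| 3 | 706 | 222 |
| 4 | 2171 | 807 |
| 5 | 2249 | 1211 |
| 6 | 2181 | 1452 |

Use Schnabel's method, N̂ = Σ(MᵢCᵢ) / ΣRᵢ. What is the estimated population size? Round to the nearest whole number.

N ≈ 8170

Marked at large before each occasion: Mᵢ = Σⱼ<ᵢ (Cⱼ − Rⱼ) → M1=0, M2=2029, M3=2553, M4=3037, M5=4401, M6=5439
Σ MᵢCᵢ = 0·2029 + 2029·696 + 2553·706 + 3037·2171 + 4401·2249 + 5439·2181 = 0 + 1412184 + 1802418 + 6593327 + 9897849 + 11862459 = 31568237
Σ Rᵢ = 0 + 172 + 222 + 807 + 1211 + 1452 = 3864
N̂ = 31568237 / 3864 ≈ 8169.8 → 8170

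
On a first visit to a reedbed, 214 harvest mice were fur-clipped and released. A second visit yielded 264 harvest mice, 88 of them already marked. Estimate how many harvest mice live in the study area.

N = (214 × 264) / 88 = 56496 / 88 = 642

N = 642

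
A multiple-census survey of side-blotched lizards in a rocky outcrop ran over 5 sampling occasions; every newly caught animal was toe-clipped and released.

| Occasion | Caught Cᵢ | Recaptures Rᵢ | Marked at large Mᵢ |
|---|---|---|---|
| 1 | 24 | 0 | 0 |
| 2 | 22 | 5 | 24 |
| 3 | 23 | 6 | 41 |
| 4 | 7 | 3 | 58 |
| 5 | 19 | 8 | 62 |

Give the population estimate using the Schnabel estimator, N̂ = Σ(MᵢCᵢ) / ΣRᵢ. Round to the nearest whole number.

Σ MᵢCᵢ = 0·24 + 24·22 + 41·23 + 58·7 + 62·19 = 0 + 528 + 943 + 406 + 1178 = 3055
Σ Rᵢ = 0 + 5 + 6 + 3 + 8 = 22
N̂ = 3055 / 22 ≈ 138.9 → 139

N ≈ 139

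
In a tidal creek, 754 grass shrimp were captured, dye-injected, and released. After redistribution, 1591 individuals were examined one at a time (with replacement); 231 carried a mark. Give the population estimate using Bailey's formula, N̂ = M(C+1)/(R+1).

N̂ = 754·(1591+1)/(231+1) = 754·1592/232 = 1200368/232 = 5174

N = 5174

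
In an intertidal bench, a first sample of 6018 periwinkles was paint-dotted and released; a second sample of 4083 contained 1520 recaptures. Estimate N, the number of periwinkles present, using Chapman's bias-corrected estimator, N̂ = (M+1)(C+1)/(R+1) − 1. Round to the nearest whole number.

N ≈ 16,160

N̂ = (6018+1)(4083+1)/(1520+1) − 1 = 6019·4084/1521 − 1
= 24581596/1521 − 1 ≈ 16161.47 − 1 ≈ 16160.47 → 16160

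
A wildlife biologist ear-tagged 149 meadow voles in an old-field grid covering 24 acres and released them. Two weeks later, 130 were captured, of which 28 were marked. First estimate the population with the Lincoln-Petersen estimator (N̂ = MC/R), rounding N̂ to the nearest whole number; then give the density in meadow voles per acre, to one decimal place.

N̂ = 149·130/28 = 19370/28 ≈ 691.8 → 692
Density = N̂ / area = 692 / 24 ≈ 28.83 → 28.8 per acre

density ≈ 28.8 meadow voles per acre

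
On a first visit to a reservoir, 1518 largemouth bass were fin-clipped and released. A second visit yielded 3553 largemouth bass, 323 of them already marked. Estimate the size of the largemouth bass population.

N = 16,698

The marked fraction in the recapture sample should equal the marked fraction in the population: 323/3553 = 1518/N.
N = (1518 × 3553) / 323 = 5393454 / 323 = 16698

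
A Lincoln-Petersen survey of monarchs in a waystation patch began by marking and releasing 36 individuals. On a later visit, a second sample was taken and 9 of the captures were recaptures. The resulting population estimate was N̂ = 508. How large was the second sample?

From N = M·C/R: C = N·R / M = 508·9 / 36 = 4572 / 36 = 127.

C = 127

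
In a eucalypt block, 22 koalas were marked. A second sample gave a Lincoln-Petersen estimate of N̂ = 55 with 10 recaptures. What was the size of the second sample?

C = 25

From N = M·C/R: C = N·R / M = 55·10 / 22 = 550 / 22 = 25.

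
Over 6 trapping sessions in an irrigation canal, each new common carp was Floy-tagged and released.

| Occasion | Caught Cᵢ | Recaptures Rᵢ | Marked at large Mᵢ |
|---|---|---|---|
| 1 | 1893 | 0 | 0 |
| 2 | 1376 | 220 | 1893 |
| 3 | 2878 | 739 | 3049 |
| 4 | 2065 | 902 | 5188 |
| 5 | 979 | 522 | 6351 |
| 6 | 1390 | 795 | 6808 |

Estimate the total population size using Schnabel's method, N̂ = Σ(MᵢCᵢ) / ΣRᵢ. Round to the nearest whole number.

N ≈ 11,886

Σ MᵢCᵢ = 0·1893 + 1893·1376 + 3049·2878 + 5188·2065 + 6351·979 + 6808·1390 = 0 + 2604768 + 8775022 + 10713220 + 6217629 + 9463120 = 37773759
Σ Rᵢ = 0 + 220 + 739 + 902 + 522 + 795 = 3178
N̂ = 37773759 / 3178 ≈ 11886.0 → 11886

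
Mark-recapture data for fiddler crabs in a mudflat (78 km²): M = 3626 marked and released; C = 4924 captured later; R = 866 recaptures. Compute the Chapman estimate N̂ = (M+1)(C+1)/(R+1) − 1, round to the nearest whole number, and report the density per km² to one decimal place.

N̂ = 3627·4925/867 − 1 = 17862975/867 − 1 ≈ 20602.2 → 20602
Density = N̂ / area = 20602 / 78 ≈ 264.13 → 264.1 per km²

density ≈ 264.1 fiddler crabs per km²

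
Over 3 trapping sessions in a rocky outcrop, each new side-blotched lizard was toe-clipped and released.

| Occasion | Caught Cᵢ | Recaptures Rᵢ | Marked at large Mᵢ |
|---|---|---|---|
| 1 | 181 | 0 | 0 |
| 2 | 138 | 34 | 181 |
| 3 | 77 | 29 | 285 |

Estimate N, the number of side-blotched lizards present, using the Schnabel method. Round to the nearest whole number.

N ≈ 745

Σ MᵢCᵢ = 0·181 + 181·138 + 285·77 = 0 + 24978 + 21945 = 46923
Σ Rᵢ = 0 + 34 + 29 = 63
N̂ = 46923 / 63 ≈ 744.8 → 745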